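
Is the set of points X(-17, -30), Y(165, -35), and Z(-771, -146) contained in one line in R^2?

No

XY = (182, -5), XZ = (-754, -116).
det[XY; XZ] = (182)(-116) − (-5)(-754) = -24882.
The determinant is nonzero, so they are not collinear.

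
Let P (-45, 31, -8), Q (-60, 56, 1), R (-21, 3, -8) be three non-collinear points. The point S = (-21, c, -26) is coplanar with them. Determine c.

-12

Coplanarity requires PQ · (PR × PS) = 0.
PQ = (-15, 25, 9), PR = (24, -28, 0); the triple product is linear in c with coefficient 216 and constant term 2592.
Setting it to zero: c = -12.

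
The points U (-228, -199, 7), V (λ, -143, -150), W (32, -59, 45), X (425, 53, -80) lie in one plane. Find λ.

81

Normal to plane UWX: n = (-21756, 47434, -25900); plane equation n·P = -4660298.
Requiring n·V = -4660298: (-21756)λ + (-2898062) = -4660298.
So λ = 81.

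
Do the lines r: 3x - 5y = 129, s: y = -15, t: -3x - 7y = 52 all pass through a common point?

Lines aᵢx + bᵢy = cᵢ with pairwise distinct directions are concurrent exactly when det[aᵢ bᵢ cᵢ] = 0.
Here the determinant is 3.
Nonzero, so no common point exists.

No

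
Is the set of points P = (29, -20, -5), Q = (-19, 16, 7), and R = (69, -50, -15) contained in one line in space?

Yes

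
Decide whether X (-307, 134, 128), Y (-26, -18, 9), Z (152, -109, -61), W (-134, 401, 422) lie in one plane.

The four points are coplanar iff the 3×3 determinant with rows XY, XZ, XW is zero.
Rows: (281, -152, -119), (459, -243, -189), (173, 267, 294).
Expanding along the first row: (281)(-20979) − (-152)(167643) + (-119)(164592) = 189.
Nonzero ⇒ not coplanar.

No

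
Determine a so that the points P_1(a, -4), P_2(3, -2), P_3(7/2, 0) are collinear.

5/2

Collinearity: (P_1 − P_2) must be parallel to (P_3 − P_2) = (1/2, 2).
Cross-multiplying the components: (a − 3)·(2) = (-2)·(1/2).
Solving gives a = 5/2.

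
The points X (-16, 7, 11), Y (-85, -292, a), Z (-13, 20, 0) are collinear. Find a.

264

Collinearity requires XY × XZ = 0; each component is linear in a.
The x-component gives (-13)a + (3432) = 0, so a = 264.
The remaining components then also vanish.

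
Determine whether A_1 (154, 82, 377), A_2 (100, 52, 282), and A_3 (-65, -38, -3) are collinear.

No

A_1A_2 = (-54, -30, -95), A_1A_3 = (-219, -120, -380).
Comparing components 3 and 1: (-95)(-219) − (-54)(-380) = 285 ≠ 0, so A_1A_2 and A_1A_3 are not parallel and the points are not collinear.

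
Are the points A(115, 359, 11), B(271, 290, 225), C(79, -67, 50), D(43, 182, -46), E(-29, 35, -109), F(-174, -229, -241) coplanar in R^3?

The plane through A, B, C has normal n = AB × AC = (88473, -13788, -68940) and equation n·P = 4466163.
Checking the remaining points: n·D = 4466163, n·E = 4466163, n·F = 4377690.
Since n·F = 4377690 ≠ 4466163, F is off the plane and the points are not all coplanar.

No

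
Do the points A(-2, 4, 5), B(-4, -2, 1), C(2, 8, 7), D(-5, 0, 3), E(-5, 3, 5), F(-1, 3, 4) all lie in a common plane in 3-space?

No

The plane through A, B, C has normal n = AB × AC = (4, -12, 16) and equation n·P = 24.
Checking the remaining points: n·D = 28, n·E = 24, n·F = 24.
Since n·D = 28 ≠ 24, D is off the plane and the points are not all coplanar.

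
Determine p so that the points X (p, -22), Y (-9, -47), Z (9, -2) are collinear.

Collinearity: (X − Y) must be parallel to (Z − Y) = (18, 45).
Cross-multiplying the components: (p − (-9))·(45) = (25)·(18).
Solving gives p = 1.

1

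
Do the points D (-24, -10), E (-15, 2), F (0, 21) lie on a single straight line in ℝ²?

No

DE = (9, 12), DF = (24, 31).
det[DE; DF] = (9)(31) − (12)(24) = -9.
The determinant is nonzero, so they are not collinear.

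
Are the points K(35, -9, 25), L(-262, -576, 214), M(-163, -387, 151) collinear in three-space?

KL = (-297, -567, 189), KM = (-198, -378, 126).
KL × KM = (0, 0, 0).
The cross product vanishes, so the three points are collinear.

Yes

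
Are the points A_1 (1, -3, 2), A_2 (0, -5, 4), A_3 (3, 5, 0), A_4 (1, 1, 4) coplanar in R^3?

Yes

The four points are coplanar iff the 3×3 determinant with rows A_1A_2, A_1A_3, A_1A_4 is zero.
Rows: (-1, -2, 2), (2, 8, -2), (0, 4, 2).
Expanding along the first row: (-1)(24) − (-2)(4) + (2)(8) = 0.
Zero determinant ⇒ coplanar.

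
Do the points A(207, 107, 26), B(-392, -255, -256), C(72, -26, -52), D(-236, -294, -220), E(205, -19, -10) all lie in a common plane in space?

Yes

The plane through A, B, C has normal n = AB × AC = (-9270, -8652, 30797) and equation n·P = -2043932.
Checking the remaining points: n·D = -2043932, n·E = -2043932.
All equal -2043932, so all 5 points lie in one plane.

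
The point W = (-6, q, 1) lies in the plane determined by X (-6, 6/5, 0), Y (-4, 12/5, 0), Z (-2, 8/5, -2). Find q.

11/5

The plane through X, Y, Z has equation −(12/5)x + 4y − 4z = 96/5.
Substituting W: (4)q + (52/5) = 96/5, so q = 11/5.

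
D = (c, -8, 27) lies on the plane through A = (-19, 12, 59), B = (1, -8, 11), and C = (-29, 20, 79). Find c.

-39

A normal to the plane is n = AB × AC = (-16, 80, -40).
D lies in the plane iff n · AD = 0.
This gives (-16)c + (-624) = 0, so c = -39.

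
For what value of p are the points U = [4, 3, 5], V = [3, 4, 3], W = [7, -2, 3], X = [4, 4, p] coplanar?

9

Coplanarity ⇔ det[UV; UW; UX] = 0.
Expanding, this is linear in p: (2)p + (-18) = 0.
So p = 9.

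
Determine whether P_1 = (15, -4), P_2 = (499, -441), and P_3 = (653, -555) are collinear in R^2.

No

P_1P_2 = (484, -437), P_1P_3 = (638, -551).
If collinear, P_1P_3 would be a scalar multiple of P_1P_2. But (484)·(-551) ≠ (-437)·(638) (difference 12122), so they are not parallel; the points are not collinear.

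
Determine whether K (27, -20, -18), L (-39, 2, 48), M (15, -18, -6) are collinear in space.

KL = (-66, 22, 66), KM = (-12, 2, 12).
KL × KM = (132, 0, 132).
The cross product is nonzero, so the points do not lie on one line.

No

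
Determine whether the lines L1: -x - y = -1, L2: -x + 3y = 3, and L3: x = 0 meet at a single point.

Lines aᵢx + bᵢy = cᵢ with pairwise distinct directions are concurrent exactly when det[aᵢ bᵢ cᵢ] = 0.
Here the determinant is 0.
It vanishes, so the lines are concurrent at (0, 1).

Yes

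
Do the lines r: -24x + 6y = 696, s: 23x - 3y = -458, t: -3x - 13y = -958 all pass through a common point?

Intersecting r and s: solving the 2×2 system gives (x, y) = (-10, 76).
Substitute into t: (-3)(-10) + (-13)(76) = -958.
This equals -958, so (-10, 76) lies on all three lines and they are concurrent.

Yes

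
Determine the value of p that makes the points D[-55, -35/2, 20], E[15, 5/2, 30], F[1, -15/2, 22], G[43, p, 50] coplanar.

The points are coplanar iff DE · (DF × DG) = 0.
Expanding, this is linear in p: (420)p + (-11130) = 0.
So p = 53/2.

53/2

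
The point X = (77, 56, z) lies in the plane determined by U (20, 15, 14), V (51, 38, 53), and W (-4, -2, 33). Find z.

A normal to the plane is n = UV × UW = (1100, -1525, 25).
X lies in the plane iff n · UX = 0.
This gives (25)z + (-175) = 0, so z = 7.

7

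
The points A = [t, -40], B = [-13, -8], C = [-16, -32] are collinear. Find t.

-17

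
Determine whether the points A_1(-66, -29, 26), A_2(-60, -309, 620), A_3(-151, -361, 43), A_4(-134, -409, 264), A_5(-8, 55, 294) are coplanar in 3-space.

Yes

The plane through A_1, A_2, A_3 has normal n = A_1A_2 × A_1A_3 = (192448, -50592, -25792) and equation n·P = -11904992.
Checking the remaining points: n·A_4 = -11904992, n·A_5 = -11904992.
All equal -11904992, so all 5 points lie in one plane.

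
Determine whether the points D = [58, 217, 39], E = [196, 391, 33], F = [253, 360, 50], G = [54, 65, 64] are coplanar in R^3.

A normal to the plane through D, E, F is n = DE × DF = (2772, -2688, -14196).
The plane has equation n·P = -976164. For G: n·G = -933576.
-933576 ≠ -976164, so G is off the plane.

No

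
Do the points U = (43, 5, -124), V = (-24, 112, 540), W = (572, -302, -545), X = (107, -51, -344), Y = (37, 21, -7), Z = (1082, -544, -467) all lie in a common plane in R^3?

Yes

The plane through U, V, W has normal n = UV × UW = (158801, 323049, -36034) and equation n·P = 12911904.
Checking the remaining points: n·X = 12911904, n·Y = 12911904, n·Z = 12911904.
All equal 12911904, so all 6 points lie in one plane.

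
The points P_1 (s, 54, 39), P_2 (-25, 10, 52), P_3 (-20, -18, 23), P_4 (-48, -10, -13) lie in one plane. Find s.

-68

Coplanarity ⇔ det[P_1P_2; P_1P_3; P_1P_4] = 0.
Expanding, this is linear in s: (-1240)s + (-84320) = 0.
So s = -68.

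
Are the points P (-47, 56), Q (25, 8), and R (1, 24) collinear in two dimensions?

Yes

PQ = (72, -48), PR = (48, -32).
Twice the signed area of △PQR is (72)(-32) − (-48)(48) = 0.
The triangle is degenerate (zero area), so the points are collinear.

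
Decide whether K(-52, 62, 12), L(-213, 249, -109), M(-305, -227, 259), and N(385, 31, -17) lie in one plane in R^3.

The four points are coplanar iff the 3×3 determinant with rows KL, KM, KN is zero.
Rows: (-161, 187, -121), (-253, -289, 247), (437, -31, -29).
Expanding along the first row: (-161)(16038) − (187)(-100602) + (-121)(134136) = 0.
Zero determinant ⇒ coplanar.

Yes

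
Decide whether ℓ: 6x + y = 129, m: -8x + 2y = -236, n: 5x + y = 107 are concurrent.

The three lines meet at one point iff the augmented coefficient matrix [aᵢ bᵢ cᵢ] has rank < 3, i.e. its determinant vanishes.
Here the determinant is 54.
Nonzero, so no common point exists.

No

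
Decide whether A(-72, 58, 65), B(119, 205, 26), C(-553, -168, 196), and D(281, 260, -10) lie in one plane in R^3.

A normal to the plane through A, B, C is n = AB × AC = (10443, -6262, 27541).
The plane has equation n·P = 675073. For D: n·D = 1030953.
1030953 ≠ 675073, so D is off the plane.

No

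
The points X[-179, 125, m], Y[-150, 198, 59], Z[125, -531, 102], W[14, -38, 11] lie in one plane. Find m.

The points are coplanar iff XY · (XZ × XW) = 0.
Expanding, this is linear in m: (-54656)m + (6012160) = 0.
So m = 110.

110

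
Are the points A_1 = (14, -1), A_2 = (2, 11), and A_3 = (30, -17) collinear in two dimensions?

A_1A_2 = (-12, 12), A_1A_3 = (16, -16).
det[A_1A_2; A_1A_3] = (-12)(-16) − (12)(16) = 0.
The determinant is zero, so the points are collinear.

Yes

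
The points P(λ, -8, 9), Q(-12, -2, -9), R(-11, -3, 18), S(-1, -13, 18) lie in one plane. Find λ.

-6

Coplanarity ⇔ det[PQ; PR; PS] = 0.
Expanding, this is linear in λ: (-270)λ + (-1620) = 0.
So λ = -6.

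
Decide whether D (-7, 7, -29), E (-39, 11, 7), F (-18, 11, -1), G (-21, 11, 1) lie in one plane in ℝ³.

No

With D as base: DE = (-32, 4, 36), DF = (-11, 4, 28), DG = (-14, 4, 30).
DF × DG = (8, -62, 12).
DE · (DF × DG) = -72.
Since -72 ≠ 0, the four points are not coplanar.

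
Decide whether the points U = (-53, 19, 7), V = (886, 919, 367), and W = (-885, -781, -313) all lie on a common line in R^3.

No

UV = (939, 900, 360), UW = (-832, -800, -320).
Comparing components 3 and 1: (360)(-832) − (939)(-320) = 960 ≠ 0, so UV and UW are not parallel and the points are not collinear.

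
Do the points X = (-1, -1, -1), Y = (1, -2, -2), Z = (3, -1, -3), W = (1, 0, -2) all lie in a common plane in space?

Yes

With X as base: XY = (2, -1, -1), XZ = (4, 0, -2), XW = (2, 1, -1).
XZ × XW = (2, 0, 4).
XY · (XZ × XW) = 0.
The scalar triple product vanishes, so the four points are coplanar.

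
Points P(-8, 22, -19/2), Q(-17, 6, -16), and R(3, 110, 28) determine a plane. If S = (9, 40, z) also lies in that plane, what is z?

The plane through P, Q, R has equation −28x + 266y − 616z = 11928.
Substituting S: (-616)z + (10388) = 11928, so z = -5/2.

-5/2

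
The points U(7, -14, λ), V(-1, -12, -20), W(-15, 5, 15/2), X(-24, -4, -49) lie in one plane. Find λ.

-7

Coplanarity ⇔ det[UV; UW; UX] = 0.
Expanding, this is linear in λ: (-279)λ + (-1953) = 0.
So λ = -7.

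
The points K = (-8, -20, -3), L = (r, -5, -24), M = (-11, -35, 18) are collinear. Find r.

-5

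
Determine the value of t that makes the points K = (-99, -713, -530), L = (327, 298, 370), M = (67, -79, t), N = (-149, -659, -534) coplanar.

Normal to plane KLN: n = (-52644, -43296, 73554); plane equation n·P = -2901816.
Requiring n·M = -2901816: (73554)t + (-106764) = -2901816.
So t = -38.

-38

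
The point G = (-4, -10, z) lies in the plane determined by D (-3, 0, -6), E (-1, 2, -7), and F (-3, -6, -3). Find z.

Coplanarity requires DE · (DF × DG) = 0.
DE = (2, 2, -1), DF = (0, -6, 3); the triple product is linear in z with coefficient -12 and constant term -12.
Setting it to zero: z = -1.

-1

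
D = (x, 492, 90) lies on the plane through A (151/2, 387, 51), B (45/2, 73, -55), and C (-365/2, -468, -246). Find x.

Coplanarity requires AB · (AC × AD) = 0.
AB = (-53, -314, -106), AC = (-258, -855, -297); the triple product is linear in x with coefficient 2628 and constant term -371862.
Setting it to zero: x = 283/2.

283/2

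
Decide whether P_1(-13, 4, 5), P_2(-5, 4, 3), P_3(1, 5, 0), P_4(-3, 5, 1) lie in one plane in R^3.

With P_1 as base: P_1P_2 = (8, 0, -2), P_1P_3 = (14, 1, -5), P_1P_4 = (10, 1, -4).
P_1P_3 × P_1P_4 = (1, 6, 4).
P_1P_2 · (P_1P_3 × P_1P_4) = 0.
The scalar triple product vanishes, so the four points are coplanar.

Yes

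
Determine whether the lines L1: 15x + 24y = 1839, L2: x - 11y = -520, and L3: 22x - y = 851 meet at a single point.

The three lines meet at one point iff the augmented coefficient matrix [aᵢ bᵢ cᵢ] has rank < 3, i.e. its determinant vanishes.
Here the determinant is 0.
It vanishes, so the lines are concurrent at (41, 51).

Yes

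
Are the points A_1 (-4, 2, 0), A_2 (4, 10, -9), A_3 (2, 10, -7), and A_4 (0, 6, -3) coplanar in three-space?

No

The four points are coplanar iff the 3×3 determinant with rows A_1A_2, A_1A_3, A_1A_4 is zero.
Rows: (8, 8, -9), (6, 8, -7), (4, 4, -3).
Expanding along the first row: (8)(4) − (8)(10) + (-9)(-8) = 24.
Nonzero ⇒ not coplanar.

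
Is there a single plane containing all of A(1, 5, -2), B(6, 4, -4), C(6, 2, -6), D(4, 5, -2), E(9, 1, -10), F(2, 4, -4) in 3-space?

The plane through A, B, C has normal n = AB × AC = (-2, 10, -10) and equation n·P = 68.
Checking the remaining points: n·D = 62, n·E = 92, n·F = 76.
Since n·D = 62 ≠ 68, D is off the plane and the points are not all coplanar.

No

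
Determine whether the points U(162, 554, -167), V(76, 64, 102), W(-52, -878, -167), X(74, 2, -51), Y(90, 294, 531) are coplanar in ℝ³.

Yes

The plane through U, V, W has normal n = UV × UW = (385208, -57566, 18292) and equation n·P = 27457368.
Checking the remaining points: n·X = 27457368, n·Y = 27457368.
All equal 27457368, so all 5 points lie in one plane.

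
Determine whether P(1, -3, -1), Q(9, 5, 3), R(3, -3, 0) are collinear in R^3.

No

PQ = (8, 8, 4), PR = (2, 0, 1).
Comparing components 2 and 3: (8)(1) − (4)(0) = 8 ≠ 0, so PQ and PR are not parallel and the points are not collinear.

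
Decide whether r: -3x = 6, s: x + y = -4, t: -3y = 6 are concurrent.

Intersecting r and s: solving the 2×2 system gives (x, y) = (-2, -2).
Substitute into t: (0)(-2) + (-3)(-2) = 6.
This equals 6, so (-2, -2) lies on all three lines and they are concurrent.

Yes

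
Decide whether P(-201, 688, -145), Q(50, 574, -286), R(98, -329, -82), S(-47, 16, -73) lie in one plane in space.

With P as base: PQ = (251, -114, -141), PR = (299, -1017, 63), PS = (154, -672, 72).
PR × PS = (-30888, -11826, -44310).
PQ · (PR × PS) = -157014.
Since -157014 ≠ 0, the four points are not coplanar.

No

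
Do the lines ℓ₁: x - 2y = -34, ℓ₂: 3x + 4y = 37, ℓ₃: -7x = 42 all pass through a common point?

No

Intersecting ℓ₁ and ℓ₂: solving the 2×2 system gives (x, y) = (-31/5, 139/10).
Substitute into ℓ₃: (-7)(-31/5) + (0)(139/10) = 217/5.
But ℓ₃ requires 42 ≠ 217/5, so the three lines have no common point.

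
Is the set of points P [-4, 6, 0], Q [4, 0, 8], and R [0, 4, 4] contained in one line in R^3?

PQ = (8, -6, 8), PR = (4, -2, 4).
PQ × PR = (-8, 0, 8).
The cross product is nonzero, so the points do not lie on one line.

No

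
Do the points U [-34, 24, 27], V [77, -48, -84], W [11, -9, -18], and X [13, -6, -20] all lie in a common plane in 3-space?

Yes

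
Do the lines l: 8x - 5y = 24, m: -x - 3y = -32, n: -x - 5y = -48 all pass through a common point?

Yes

Intersecting l and m: solving the 2×2 system gives (x, y) = (8, 8).
Substitute into n: (-1)(8) + (-5)(8) = -48.
This equals -48, so (8, 8) lies on all three lines and they are concurrent.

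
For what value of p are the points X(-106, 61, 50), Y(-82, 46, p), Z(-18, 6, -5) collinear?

35

Collinearity requires XY × XZ = 0; each component is linear in p.
The x-component gives (55)p + (-1925) = 0, so p = 35.
The remaining components then also vanish.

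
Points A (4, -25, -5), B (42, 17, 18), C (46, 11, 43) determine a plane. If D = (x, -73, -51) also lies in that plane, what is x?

-46

A normal to the plane is n = AB × AC = (1188, -858, -396).
D lies in the plane iff n · AD = 0.
This gives (1188)x + (54648) = 0, so x = -46.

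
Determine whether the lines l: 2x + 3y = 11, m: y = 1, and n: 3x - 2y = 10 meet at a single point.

Yes

The three lines meet at one point iff the augmented coefficient matrix [aᵢ bᵢ cᵢ] has rank < 3, i.e. its determinant vanishes.
Here the determinant is 0.
It vanishes, so the lines are concurrent at (4, 1).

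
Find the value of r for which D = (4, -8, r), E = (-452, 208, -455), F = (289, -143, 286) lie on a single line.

1

Collinearity requires DE × DF = 0; each component is linear in r.
The x-component gives (-351)r + (351) = 0, so r = 1.
The remaining components then also vanish.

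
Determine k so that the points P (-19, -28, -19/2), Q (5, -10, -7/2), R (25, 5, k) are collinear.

3/2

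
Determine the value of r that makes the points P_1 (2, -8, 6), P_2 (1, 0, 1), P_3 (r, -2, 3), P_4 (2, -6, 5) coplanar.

The points are coplanar iff P_1P_2 · (P_1P_3 × P_1P_4) = 0.
Expanding, this is linear in r: (-2)r + (4) = 0.
So r = 2.

2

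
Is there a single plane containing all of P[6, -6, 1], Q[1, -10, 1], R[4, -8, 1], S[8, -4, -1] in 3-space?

No

With P as base: PQ = (-5, -4, 0), PR = (-2, -2, 0), PS = (2, 2, -2).
PR × PS = (4, -4, 0).
PQ · (PR × PS) = -4.
Since -4 ≠ 0, the four points are not coplanar.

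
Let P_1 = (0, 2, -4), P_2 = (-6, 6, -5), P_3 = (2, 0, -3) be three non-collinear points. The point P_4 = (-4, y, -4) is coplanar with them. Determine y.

4

A normal to the plane is n = P_1P_2 × P_1P_3 = (2, 4, 4).
P_4 lies in the plane iff n · P_1P_4 = 0.
This gives (4)y + (-16) = 0, so y = 4.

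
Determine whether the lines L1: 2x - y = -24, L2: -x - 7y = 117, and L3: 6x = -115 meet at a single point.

Intersecting L1 and L2: solving the 2×2 system gives (x, y) = (-19, -14).
Substitute into L3: (6)(-19) + (0)(-14) = -114.
But L3 requires -115 ≠ -114, so the three lines have no common point.

No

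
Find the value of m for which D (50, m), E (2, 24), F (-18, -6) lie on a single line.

96

Collinearity: (D − E) must be parallel to (F − E) = (-20, -30).
Cross-multiplying the components: (m − 24)·(-20) = (48)·(-30).
Solving gives m = 96.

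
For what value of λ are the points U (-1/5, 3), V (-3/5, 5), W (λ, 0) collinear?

Collinearity: (W − U) must be parallel to (V − U) = (-2/5, 2).
Cross-multiplying the components: (λ − (-1/5))·(2) = (-3)·(-2/5).
Solving gives λ = 2/5.

2/5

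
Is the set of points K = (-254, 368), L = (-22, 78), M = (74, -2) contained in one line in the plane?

No

KL = (232, -290), KM = (328, -370).
det[KL; KM] = (232)(-370) − (-290)(328) = 9280.
The determinant is nonzero, so they are not collinear.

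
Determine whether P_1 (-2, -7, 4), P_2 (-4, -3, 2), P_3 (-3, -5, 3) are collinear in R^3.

Yes

P_1P_2 = (-2, 4, -2), P_1P_3 = (-1, 2, -1).
P_1P_2 × P_1P_3 = (0, 0, 0).
The cross product vanishes, so the three points are collinear.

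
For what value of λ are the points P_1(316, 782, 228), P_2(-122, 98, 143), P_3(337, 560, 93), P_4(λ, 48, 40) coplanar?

-7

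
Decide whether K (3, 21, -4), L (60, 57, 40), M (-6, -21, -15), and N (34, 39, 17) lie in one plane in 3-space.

A normal to the plane through K, L, M is n = KL × KM = (1452, 231, -2070).
The plane has equation n·P = 17487. For N: n·N = 23187.
23187 ≠ 17487, so N is off the plane.

No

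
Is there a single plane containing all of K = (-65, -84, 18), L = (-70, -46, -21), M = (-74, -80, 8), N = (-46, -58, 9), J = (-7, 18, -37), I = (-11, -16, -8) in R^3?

No

The plane through K, L, M has normal n = KL × KM = (-224, 301, 322) and equation n·P = -4928.
Checking the remaining points: n·N = -4256, n·J = -4928, n·I = -4928.
Since n·N = -4256 ≠ -4928, N is off the plane and the points are not all coplanar.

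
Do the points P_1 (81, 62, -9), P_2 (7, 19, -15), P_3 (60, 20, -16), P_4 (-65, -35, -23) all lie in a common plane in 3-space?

Yes

A normal to the plane through P_1, P_2, P_3 is n = P_1P_2 × P_1P_3 = (49, -392, 2205).
The plane has equation n·P = -40180. For P_4: n·P_4 = -40180.
Equal, so P_4 lies in the plane and all four are coplanar.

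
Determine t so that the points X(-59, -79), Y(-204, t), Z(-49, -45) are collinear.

-572

The three points are collinear iff det[XY; XZ] = 0.
This determinant is linear in t: (-10)t + (-5720) = 0, so t = -572.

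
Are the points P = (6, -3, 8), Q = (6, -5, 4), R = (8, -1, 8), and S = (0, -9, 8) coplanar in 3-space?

Yes

A normal to the plane through P, Q, R is n = PQ × PR = (8, -8, 4).
The plane has equation n·X = 104. For S: n·S = 104.
Equal, so S lies in the plane and all four are coplanar.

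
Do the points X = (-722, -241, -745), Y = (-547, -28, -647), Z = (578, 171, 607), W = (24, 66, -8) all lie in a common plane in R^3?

No

The four points are coplanar iff the 3×3 determinant with rows XY, XZ, XW is zero.
Rows: (175, 213, 98), (1300, 412, 1352), (746, 307, 737).
Expanding along the first row: (175)(-111420) − (213)(-50492) + (98)(91748) = 247600.
Nonzero ⇒ not coplanar.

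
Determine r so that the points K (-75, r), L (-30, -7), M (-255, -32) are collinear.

-12

The three points are collinear iff det[KL; KM] = 0.
This determinant is linear in r: (-225)r + (-2700) = 0, so r = -12.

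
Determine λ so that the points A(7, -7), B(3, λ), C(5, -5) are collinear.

-3

Collinearity: (B − A) must be parallel to (C − A) = (-2, 2).
Cross-multiplying the components: (λ − (-7))·(-2) = (-4)·(2).
Solving gives λ = -3.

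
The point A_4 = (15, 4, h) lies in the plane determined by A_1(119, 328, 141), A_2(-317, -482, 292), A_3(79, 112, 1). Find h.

35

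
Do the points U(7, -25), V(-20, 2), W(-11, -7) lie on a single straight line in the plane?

UV = (-27, 27), UW = (-18, 18).
Twice the signed area of △UVW is (-27)(18) − (27)(-18) = 0.
The triangle is degenerate (zero area), so the points are collinear.

Yes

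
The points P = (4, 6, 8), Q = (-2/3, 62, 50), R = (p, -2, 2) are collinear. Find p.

Collinearity requires PQ × PR = 0; each component is linear in p.
The y-component gives (42)p + (-196) = 0, so p = 14/3.
The remaining components then also vanish.

14/3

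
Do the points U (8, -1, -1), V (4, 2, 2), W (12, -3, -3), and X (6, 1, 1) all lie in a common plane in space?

With U as base: UV = (-4, 3, 3), UW = (4, -2, -2), UX = (-2, 2, 2).
UW × UX = (0, -4, 4).
UV · (UW × UX) = 0.
The scalar triple product vanishes, so the four points are coplanar.

Yes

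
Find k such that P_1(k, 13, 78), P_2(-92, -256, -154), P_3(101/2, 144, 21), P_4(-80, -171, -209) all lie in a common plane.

The points are coplanar iff P_1P_2 · (P_1P_3 × P_1P_4) = 0.
Expanding, this is linear in k: (36875)k + (-1954375/2) = 0.
So k = 53/2.

53/2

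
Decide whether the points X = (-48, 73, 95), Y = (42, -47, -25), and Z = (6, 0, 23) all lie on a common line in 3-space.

XY = (90, -120, -120), XZ = (54, -73, -72).
XY × XZ = (-120, 0, -90).
The cross product is nonzero, so the points do not lie on one line.

No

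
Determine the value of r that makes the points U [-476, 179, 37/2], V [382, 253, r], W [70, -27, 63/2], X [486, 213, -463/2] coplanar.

The points are coplanar iff UV · (UW × UX) = 0.
Expanding, this is linear in r: (216736)r + (50824592) = 0.
So r = -469/2.

-469/2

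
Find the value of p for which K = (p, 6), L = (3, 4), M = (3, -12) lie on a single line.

3

The three points are collinear iff det[KL; KM] = 0.
This determinant is linear in p: (16)p + (-48) = 0, so p = 3.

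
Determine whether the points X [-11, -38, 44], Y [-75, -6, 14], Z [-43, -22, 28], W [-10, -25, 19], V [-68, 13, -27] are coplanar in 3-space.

No

The plane through X, Y, Z has normal n = XY × XZ = (-32, -64, 0) and equation n·P = 2784.
Checking the remaining points: n·W = 1920, n·V = 1344.
Since n·W = 1920 ≠ 2784, W is off the plane and the points are not all coplanar.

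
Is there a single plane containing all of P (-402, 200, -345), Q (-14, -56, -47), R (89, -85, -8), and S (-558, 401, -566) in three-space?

A normal to the plane through P, Q, R is n = PQ × PR = (-1342, 15562, 15116).
The plane has equation n·X = -1563136. For S: n·S = -1566458.
-1566458 ≠ -1563136, so S is off the plane.

No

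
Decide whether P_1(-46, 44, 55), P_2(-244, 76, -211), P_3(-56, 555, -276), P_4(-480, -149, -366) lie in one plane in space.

With P_1 as base: P_1P_2 = (-198, 32, -266), P_1P_3 = (-10, 511, -331), P_1P_4 = (-434, -193, -421).
P_1P_3 × P_1P_4 = (-279014, 139444, 223704).
P_1P_2 · (P_1P_3 × P_1P_4) = 201716.
Since 201716 ≠ 0, the four points are not coplanar.

No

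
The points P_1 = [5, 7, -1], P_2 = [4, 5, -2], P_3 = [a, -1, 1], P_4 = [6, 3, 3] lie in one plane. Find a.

4

Normal to plane P_1P_2P_4: n = (-12, 3, 6); plane equation n·P = -45.
Requiring n·P_3 = -45: (-12)a + (3) = -45.
So a = 4.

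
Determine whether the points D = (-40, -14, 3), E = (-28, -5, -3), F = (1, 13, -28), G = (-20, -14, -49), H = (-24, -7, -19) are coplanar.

Yes

The plane through D, E, F has normal n = DE × DF = (-117, 126, -45) and equation n·P = 2781.
Checking the remaining points: n·G = 2781, n·H = 2781.
All equal 2781, so all 5 points lie in one plane.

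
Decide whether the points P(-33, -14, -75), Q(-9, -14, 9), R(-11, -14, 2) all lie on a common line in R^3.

Yes

PQ = (24, 0, 84), PR = (22, 0, 77).
PQ × PR = (0, 0, 0).
The cross product vanishes, so the three points are collinear.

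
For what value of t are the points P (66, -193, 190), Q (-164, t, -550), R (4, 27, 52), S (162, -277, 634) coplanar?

369

Normal to plane PRS: n = (86088, 14280, -15912); plane equation n·X = -97512.
Requiring n·Q = -97512: (14280)t + (-5366832) = -97512.
So t = 369.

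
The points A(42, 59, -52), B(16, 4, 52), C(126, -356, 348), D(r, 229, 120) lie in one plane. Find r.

-237

Coplanarity ⇔ det[AB; AC; AD] = 0.
Expanding, this is linear in r: (21160)r + (5014920) = 0.
So r = -237.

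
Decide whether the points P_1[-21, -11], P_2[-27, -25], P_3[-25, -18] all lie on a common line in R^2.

No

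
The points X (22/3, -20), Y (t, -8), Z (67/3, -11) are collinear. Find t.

82/3

The three points are collinear iff det[XY; XZ] = 0.
This determinant is linear in t: (9)t + (-246) = 0, so t = 82/3.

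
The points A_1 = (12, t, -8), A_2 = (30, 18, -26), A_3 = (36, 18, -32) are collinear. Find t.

18

Collinearity requires A_1A_2 × A_1A_3 = 0; each component is linear in t.
The x-component gives (6)t + (-108) = 0, so t = 18.
The remaining components then also vanish.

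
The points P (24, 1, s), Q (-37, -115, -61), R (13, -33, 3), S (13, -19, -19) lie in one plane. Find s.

-8

Coplanarity ⇔ det[PQ; PR; PS] = 0.
Expanding, this is linear in s: (-700)s + (-5600) = 0.
So s = -8.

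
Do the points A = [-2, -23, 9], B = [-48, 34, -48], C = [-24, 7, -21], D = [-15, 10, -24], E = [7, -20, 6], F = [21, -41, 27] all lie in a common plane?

Yes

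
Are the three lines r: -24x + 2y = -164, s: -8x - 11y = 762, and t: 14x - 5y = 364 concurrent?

Yes

The three lines meet at one point iff the augmented coefficient matrix [aᵢ bᵢ cᵢ] has rank < 3, i.e. its determinant vanishes.
Here the determinant is 0.
It vanishes, so the lines are concurrent at (1, -70).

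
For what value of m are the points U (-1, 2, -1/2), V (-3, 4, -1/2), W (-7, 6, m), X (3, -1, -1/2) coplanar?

Coplanarity ⇔ det[UV; UW; UX] = 0.
Expanding, this is linear in m: (2)m + (1) = 0.
So m = -1/2.

-1/2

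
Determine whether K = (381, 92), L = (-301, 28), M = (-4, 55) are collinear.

No

KL = (-682, -64), KM = (-385, -37).
If collinear, KM would be a scalar multiple of KL. But (-682)·(-37) ≠ (-64)·(-385) (difference 594), so they are not parallel; the points are not collinear.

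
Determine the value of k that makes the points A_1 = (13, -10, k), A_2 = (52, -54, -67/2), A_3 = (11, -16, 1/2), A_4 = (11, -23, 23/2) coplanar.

-27/2

The points are coplanar iff A_1A_2 · (A_1A_3 × A_1A_4) = 0.
Expanding, this is linear in k: (-287)k + (-7749/2) = 0.
So k = -27/2.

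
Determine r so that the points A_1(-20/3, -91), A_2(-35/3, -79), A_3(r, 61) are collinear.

The three points are collinear iff det[A_1A_2; A_1A_3] = 0.
This determinant is linear in r: (-12)r + (-840) = 0, so r = -70.

-70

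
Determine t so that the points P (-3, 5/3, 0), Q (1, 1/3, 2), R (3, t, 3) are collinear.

-1/3

Direction PQ = (4, -4/3, 2). From the x-coordinate of R, the parameter along the line is τ = (3 − (-3))/4 = 3/2.
Then t = 5/3 + 3/2·(-4/3) = -1/3.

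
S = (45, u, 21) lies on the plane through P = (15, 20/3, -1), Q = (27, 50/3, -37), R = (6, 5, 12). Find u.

-15

A normal to the plane is n = PQ × PR = (70, 168, 70).
S lies in the plane iff n · PS = 0.
This gives (168)u + (2520) = 0, so u = -15.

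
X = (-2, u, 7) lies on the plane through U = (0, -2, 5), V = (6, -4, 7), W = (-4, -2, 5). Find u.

-4

Coplanarity requires UV · (UW × UX) = 0.
UV = (6, -2, 2), UW = (-4, 0, 0); the triple product is linear in u with coefficient -8 and constant term -32.
Setting it to zero: u = -4.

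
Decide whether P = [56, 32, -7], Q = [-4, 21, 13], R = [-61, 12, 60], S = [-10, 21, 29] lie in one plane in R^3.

No

A normal to the plane through P, Q, R is n = PQ × PR = (-337, 1680, -87).
The plane has equation n·X = 35497. For S: n·S = 36127.
36127 ≠ 35497, so S is off the plane.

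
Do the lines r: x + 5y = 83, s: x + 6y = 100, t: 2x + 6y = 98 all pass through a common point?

The three lines meet at one point iff the augmented coefficient matrix [aᵢ bᵢ cᵢ] has rank < 3, i.e. its determinant vanishes.
Here the determinant is 0.
It vanishes, so the lines are concurrent at (-2, 17).

Yes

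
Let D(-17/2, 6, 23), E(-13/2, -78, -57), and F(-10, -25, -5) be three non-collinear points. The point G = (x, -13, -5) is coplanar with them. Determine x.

A normal to the plane is n = DE × DF = (-128, 176, -188).
G lies in the plane iff n · DG = 0.
This gives (-128)x + (832) = 0, so x = 13/2.

13/2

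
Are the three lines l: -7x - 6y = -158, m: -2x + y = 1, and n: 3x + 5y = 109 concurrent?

Yes

Intersecting l and m: solving the 2×2 system gives (x, y) = (8, 17).
Substitute into n: (3)(8) + (5)(17) = 109.
This equals 109, so (8, 17) lies on all three lines and they are concurrent.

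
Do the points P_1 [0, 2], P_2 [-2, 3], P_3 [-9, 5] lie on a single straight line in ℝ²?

P_1P_2 = (-2, 1), P_1P_3 = (-9, 3).
Twice the signed area of △P_1P_2P_3 is (-2)(3) − (1)(-9) = 3.
The area is nonzero, so the three points are not collinear.

No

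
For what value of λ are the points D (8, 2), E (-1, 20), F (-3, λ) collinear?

24

Collinearity: (F − D) must be parallel to (E − D) = (-9, 18).
Cross-multiplying the components: (λ − 2)·(-9) = (-11)·(18).
Solving gives λ = 24.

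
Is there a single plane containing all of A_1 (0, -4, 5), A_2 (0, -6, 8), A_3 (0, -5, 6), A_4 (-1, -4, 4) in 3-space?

A normal to the plane through A_1, A_2, A_3 is n = A_1A_2 × A_1A_3 = (1, 0, 0).
The plane has equation n·P = 0. For A_4: n·A_4 = -1.
-1 ≠ 0, so A_4 is off the plane.

No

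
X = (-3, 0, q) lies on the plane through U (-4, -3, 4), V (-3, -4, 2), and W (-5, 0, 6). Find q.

The plane through U, V, W has equation 4x + 2z = -8.
Substituting X: (2)q + (-12) = -8, so q = 2.

2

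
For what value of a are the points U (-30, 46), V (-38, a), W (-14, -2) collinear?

The three points are collinear iff det[UV; UW] = 0.
This determinant is linear in a: (-16)a + (1120) = 0, so a = 70.

70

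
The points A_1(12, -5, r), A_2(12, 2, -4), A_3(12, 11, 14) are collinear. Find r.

-18

Collinearity requires A_1A_2 × A_1A_3 = 0; each component is linear in r.
The x-component gives (9)r + (162) = 0, so r = -18.
The remaining components then also vanish.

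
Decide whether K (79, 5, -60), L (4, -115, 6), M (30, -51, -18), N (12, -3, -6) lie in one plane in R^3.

Yes

With K as base: KL = (-75, -120, 66), KM = (-49, -56, 42), KN = (-67, -8, 54).
KM × KN = (-2688, -168, -3360).
KL · (KM × KN) = 0.
The scalar triple product vanishes, so the four points are coplanar.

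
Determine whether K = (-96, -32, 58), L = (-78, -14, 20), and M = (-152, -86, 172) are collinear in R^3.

No

KL = (18, 18, -38), KM = (-56, -54, 114).
Comparing components 3 and 1: (-38)(-56) − (18)(114) = 76 ≠ 0, so KL and KM are not parallel and the points are not collinear.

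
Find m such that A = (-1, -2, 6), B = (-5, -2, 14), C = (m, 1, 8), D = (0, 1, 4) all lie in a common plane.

Normal to plane ABD: n = (-24, 0, -12); plane equation n·P = -48.
Requiring n·C = -48: (-24)m + (-96) = -48.
So m = -2.

-2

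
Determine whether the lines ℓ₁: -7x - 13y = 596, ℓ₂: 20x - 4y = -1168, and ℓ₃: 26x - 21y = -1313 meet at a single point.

Intersecting ℓ₁ and ℓ₂: solving the 2×2 system gives (x, y) = (-61, -13).
Substitute into ℓ₃: (26)(-61) + (-21)(-13) = -1313.
This equals -1313, so (-61, -13) lies on all three lines and they are concurrent.

Yes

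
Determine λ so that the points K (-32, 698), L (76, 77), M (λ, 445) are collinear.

12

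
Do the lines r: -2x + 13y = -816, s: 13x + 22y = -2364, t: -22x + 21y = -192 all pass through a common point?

Yes

Intersecting r and s: solving the 2×2 system gives (x, y) = (-60, -72).
Substitute into t: (-22)(-60) + (21)(-72) = -192.
This equals -192, so (-60, -72) lies on all three lines and they are concurrent.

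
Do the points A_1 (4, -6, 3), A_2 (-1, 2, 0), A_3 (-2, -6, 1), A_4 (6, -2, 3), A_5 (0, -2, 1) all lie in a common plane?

Yes

The plane through A_1, A_2, A_3 has normal n = A_1A_2 × A_1A_3 = (-16, 8, 48) and equation n·P = 32.
Checking the remaining points: n·A_4 = 32, n·A_5 = 32.
All equal 32, so all 5 points lie in one plane.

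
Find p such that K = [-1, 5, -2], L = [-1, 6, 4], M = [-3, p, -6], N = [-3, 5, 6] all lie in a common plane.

The points are coplanar iff KL · (KM × KN) = 0.
Expanding, this is linear in p: (12)p + (-36) = 0.
So p = 3.

3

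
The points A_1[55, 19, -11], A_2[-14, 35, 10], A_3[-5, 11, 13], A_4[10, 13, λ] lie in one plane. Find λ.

Normal to plane A_1A_2A_3: n = (552, 396, 1512); plane equation n·P = 21252.
Requiring n·A_4 = 21252: (1512)λ + (10668) = 21252.
So λ = 7.

7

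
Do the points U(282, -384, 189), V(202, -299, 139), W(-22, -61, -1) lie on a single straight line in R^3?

UV = (-80, 85, -50), UW = (-304, 323, -190).
UV × UW = (0, 0, 0).
The cross product vanishes, so the three points are collinear.

Yes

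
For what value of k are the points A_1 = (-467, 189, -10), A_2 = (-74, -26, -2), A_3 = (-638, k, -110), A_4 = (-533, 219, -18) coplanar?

The points are coplanar iff A_1A_2 · (A_1A_3 × A_1A_4) = 0.
Expanding, this is linear in k: (-2616)k + (507504) = 0.
So k = 194.

194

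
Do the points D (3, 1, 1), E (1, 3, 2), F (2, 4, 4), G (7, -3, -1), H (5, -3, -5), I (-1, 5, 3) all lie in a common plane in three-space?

No

The plane through D, E, F has normal n = DE × DF = (3, 5, -4) and equation n·P = 10.
Checking the remaining points: n·G = 10, n·H = 20, n·I = 10.
Since n·H = 20 ≠ 10, H is off the plane and the points are not all coplanar.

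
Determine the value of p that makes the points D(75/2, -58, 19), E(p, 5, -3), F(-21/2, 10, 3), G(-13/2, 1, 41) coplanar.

-13/2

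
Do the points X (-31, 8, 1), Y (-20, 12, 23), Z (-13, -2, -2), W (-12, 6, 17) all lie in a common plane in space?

No

With X as base: XY = (11, 4, 22), XZ = (18, -10, -3), XW = (19, -2, 16).
XZ × XW = (-166, -345, 154).
XY · (XZ × XW) = 182.
Since 182 ≠ 0, the four points are not coplanar.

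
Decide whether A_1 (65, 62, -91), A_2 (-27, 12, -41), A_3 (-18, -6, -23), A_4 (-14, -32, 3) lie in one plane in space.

A normal to the plane through A_1, A_2, A_3 is n = A_1A_2 × A_1A_3 = (0, 2106, 2106).
The plane has equation n·P = -61074. For A_4: n·A_4 = -61074.
Equal, so A_4 lies in the plane and all four are coplanar.

Yes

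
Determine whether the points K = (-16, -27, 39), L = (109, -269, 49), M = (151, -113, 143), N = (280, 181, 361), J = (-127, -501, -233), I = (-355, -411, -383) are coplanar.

No

The plane through K, L, M has normal n = KL × KM = (-24308, -11330, 29664) and equation n·P = 1851734.
Checking the remaining points: n·N = 1851734, n·J = 1851734, n·I = 1924658.
Since n·I = 1924658 ≠ 1851734, I is off the plane and the points are not all coplanar.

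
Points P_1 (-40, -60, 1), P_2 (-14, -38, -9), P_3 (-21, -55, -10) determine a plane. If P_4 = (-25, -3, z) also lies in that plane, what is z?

10

A normal to the plane is n = P_1P_2 × P_1P_3 = (-192, 96, -288).
P_4 lies in the plane iff n · P_1P_4 = 0.
This gives (-288)z + (2880) = 0, so z = 10.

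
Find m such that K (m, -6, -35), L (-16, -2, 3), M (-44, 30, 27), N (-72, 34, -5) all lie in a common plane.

Coplanarity ⇔ det[KL; KM; KN] = 0.
Expanding, this is linear in m: (1120)m + (41440) = 0.
So m = -37.

-37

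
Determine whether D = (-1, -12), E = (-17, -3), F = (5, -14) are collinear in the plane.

DE = (-16, 9), DF = (6, -2).
If collinear, DF would be a scalar multiple of DE. But (-16)·(-2) ≠ (9)·(6) (difference -22), so they are not parallel; the points are not collinear.

No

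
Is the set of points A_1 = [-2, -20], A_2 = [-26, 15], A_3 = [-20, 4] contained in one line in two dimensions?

No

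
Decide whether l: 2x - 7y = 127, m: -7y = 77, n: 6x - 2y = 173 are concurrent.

Intersecting l and m: solving the 2×2 system gives (x, y) = (25, -11).
Substitute into n: (6)(25) + (-2)(-11) = 172.
But n requires 173 ≠ 172, so the three lines have no common point.

No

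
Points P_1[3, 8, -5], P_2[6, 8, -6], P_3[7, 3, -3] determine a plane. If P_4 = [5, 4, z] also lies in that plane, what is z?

A normal to the plane is n = P_1P_2 × P_1P_3 = (-5, -10, -15).
P_4 lies in the plane iff n · P_1P_4 = 0.
This gives (-15)z + (-45) = 0, so z = -3.

-3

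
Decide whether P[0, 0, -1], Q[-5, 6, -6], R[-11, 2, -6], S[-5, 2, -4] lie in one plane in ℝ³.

No

With P as base: PQ = (-5, 6, -5), PR = (-11, 2, -5), PS = (-5, 2, -3).
PR × PS = (4, -8, -12).
PQ · (PR × PS) = -8.
Since -8 ≠ 0, the four points are not coplanar.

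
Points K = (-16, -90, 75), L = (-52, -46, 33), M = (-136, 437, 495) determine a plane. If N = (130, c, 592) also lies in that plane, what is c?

-33

The plane through K, L, M has equation 40614x + 20160y − 13692z = -3491124.
Substituting N: (20160)c + (-2825844) = -3491124, so c = -33.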